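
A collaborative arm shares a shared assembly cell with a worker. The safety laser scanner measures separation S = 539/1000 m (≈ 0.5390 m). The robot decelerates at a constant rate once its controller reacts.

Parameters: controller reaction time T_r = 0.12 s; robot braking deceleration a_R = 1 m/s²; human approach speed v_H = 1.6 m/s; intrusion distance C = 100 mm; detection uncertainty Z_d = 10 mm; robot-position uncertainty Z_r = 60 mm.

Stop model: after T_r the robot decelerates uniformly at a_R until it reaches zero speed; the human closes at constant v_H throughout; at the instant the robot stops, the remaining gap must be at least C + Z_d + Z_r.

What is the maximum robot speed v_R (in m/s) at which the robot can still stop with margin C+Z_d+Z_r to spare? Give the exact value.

v_R_max = 1/10 m/s = 0.1000 m/s

quadratic (1/2)·v² + (43/25)·v + (-177/1000) = 0
  disc = (43/25)² − 4·(1/2)·(-177/1000) = 8281/2500 ; √disc = 91/50
  v_R = (−(43/25) + 91/50) / (2·(1/2)) = 1/10 m/s
check:
braking lasts T_s = (1/10)/1 = 0.1000 s
reaction-phase robot travel = 0.1000·0.1200 = 0.0120 m
braking distance = 0.1000²/(2·1.0000) = 0.0050 m
person approaches 1.6000·(0.1200+0.1000) = 0.3520 m
C+Z_d+Z_r = 0.1000+0.0100+0.0600 = 0.1700 m
sum ≈ 0.0120+0.0050+0.3520+0.1700 ≈ 0.5390 m = S ✓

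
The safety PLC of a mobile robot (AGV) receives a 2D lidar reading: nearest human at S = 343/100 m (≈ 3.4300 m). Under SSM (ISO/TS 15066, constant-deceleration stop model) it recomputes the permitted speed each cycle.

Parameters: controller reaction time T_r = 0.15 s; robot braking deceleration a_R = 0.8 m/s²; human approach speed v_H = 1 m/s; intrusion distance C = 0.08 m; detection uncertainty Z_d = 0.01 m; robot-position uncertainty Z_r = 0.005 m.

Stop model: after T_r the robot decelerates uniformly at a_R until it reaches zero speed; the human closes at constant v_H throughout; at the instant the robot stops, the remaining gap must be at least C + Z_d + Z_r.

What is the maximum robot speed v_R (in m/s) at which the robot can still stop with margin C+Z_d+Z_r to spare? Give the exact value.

v_R_max = 7/5 m/s = 1.4000 m/s

quadratic (5/8)·v² + (7/5)·v + (-637/200) = 0
  disc = (7/5)² − 4·(5/8)·(-637/200) = 3969/400 ; √disc = 63/20
  v_R = (−(7/5) + 63/20) / (2·(5/8)) = 7/5 m/s
check:
T_s = v_R/a_R = (7/5)/(4/5) = 1.7500 s
robot covers v_R·T_r = 1.4000·0.1500 = 0.2100 m before braking
robot under decel: 1.4000²/(2·0.8000) = 1.2250 m
human closes 1.0000·1.9000 = 1.9000 m
margins: 0.0800+0.0100+0.0050 = 0.0950 m
sum ≈ 0.2100+1.2250+1.9000+0.0950 ≈ 3.4300 m = S ✓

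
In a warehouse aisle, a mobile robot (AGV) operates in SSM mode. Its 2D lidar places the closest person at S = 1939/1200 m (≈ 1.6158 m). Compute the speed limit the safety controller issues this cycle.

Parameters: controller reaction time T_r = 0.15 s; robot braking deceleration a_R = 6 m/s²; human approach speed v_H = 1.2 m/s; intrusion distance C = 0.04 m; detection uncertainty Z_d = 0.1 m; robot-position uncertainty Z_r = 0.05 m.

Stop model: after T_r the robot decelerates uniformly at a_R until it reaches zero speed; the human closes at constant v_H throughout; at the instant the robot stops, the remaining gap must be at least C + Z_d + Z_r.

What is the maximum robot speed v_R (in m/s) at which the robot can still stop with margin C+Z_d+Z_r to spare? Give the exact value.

v_R_max = 23/10 m/s = 2.3000 m/s

collect terms ⇒ (1/12)·v_R² + (7/20)·v_R + (-299/240) = 0
  disc = (7/20)² − 4·(1/12)·(-299/240) = 121/225 ; √disc = 11/15
  v_R = (−(7/20) + 11/15) / (2·(1/12)) = 23/10 m/s
check:
braking lasts T_s = (23/10)/6 = 0.3833 s
robot covers v_R·T_r = 2.3000·0.1500 = 0.3450 m before braking
robot covers 2.3000·0.3833 − ½·6.0000·0.3833² = 0.4408 m while stopping
human over T_r+T_s: 1.2000·(0.1500+0.3833) = 0.6400 m
residual clearance needed = 0.0400+0.1000+0.0500 = 0.1900 m
sum ≈ 0.3450+0.4408+0.6400+0.1900 ≈ 1.6158 m = S ✓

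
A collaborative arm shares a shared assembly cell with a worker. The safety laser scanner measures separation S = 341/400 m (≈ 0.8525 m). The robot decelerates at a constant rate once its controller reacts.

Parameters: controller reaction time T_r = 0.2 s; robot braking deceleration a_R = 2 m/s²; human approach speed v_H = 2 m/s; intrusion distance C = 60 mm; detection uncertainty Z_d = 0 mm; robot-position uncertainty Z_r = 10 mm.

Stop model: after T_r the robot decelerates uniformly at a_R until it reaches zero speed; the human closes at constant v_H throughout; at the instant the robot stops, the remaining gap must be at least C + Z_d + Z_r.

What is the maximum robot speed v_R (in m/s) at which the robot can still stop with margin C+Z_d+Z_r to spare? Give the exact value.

quadratic (1/4)·v² + (6/5)·v + (-153/400) = 0
  disc = (6/5)² − 4·(1/4)·(-153/400) = 729/400 ; √disc = 27/20
  v_R = (−(6/5) + 27/20) / (2·(1/4)) = 3/10 m/s
check:
stop time T_s = (3/10)/2 = 0.1500 s
robot in T_r: 0.3000·0.2000 = 0.0600 m
robot under decel: 0.3000²/(2·2.0000) = 0.0225 m
human over T_r+T_s: 2.0000·(0.2000+0.1500) = 0.7000 m
margins: 0.0600+0.0000+0.0100 = 0.0700 m
sum ≈ 0.0600+0.0225+0.7000+0.0700 ≈ 0.8525 m = S ✓

v_R_max = 3/10 m/s = 0.3000 m/s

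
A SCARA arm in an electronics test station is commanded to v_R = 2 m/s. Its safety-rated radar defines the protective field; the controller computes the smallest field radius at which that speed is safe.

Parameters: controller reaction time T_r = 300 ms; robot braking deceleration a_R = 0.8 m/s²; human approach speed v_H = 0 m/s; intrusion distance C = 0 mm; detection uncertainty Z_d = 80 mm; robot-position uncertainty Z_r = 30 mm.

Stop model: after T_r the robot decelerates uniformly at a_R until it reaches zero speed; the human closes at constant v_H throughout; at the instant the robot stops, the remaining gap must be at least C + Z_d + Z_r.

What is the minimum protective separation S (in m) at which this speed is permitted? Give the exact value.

T_s = v_R/a_R = 2/(4/5) = 2.5000 s
robot in T_r: 2.0000·0.3000 = 0.6000 m
robot covers 2.0000·2.5000 − ½·0.8000·2.5000² = 2.5000 m while stopping
human closes 0.0000·2.8000 = 0.0000 m
margins: 0.0000+0.0800+0.0300 = 0.1100 m
S_min ≈ 0.6000+2.5000+0.0000+0.1100  ⇒  S_min = 321/100 m

S_min = 321/100 m = 3.2100 m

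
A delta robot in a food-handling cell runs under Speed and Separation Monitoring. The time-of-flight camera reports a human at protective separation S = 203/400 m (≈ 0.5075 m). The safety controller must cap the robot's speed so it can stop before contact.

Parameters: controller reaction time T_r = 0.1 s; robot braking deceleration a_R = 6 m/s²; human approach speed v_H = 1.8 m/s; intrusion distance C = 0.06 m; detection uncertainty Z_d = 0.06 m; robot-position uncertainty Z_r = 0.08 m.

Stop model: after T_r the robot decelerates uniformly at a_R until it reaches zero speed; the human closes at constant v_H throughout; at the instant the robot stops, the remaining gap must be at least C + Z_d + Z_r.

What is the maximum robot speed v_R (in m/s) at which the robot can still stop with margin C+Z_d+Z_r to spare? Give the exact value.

v_R_max = 3/10 m/s = 0.3000 m/s

at the boundary: (1/12)·v² + (2/5)·v + (-51/400) = 0
  disc = (2/5)² − 4·(1/12)·(-51/400) = 81/400 ; √disc = 9/20
  v_R = (−(2/5) + 9/20) / (2·(1/12)) = 3/10 m/s
check:
stop time T_s = (3/10)/6 = 0.0500 s
robot covers v_R·T_r = 0.3000·0.1000 = 0.0300 m before braking
robot covers 0.3000·0.0500 − ½·6.0000·0.0500² = 0.0075 m while stopping
human closes 1.8000·0.1500 = 0.2700 m
residual clearance needed = 0.0600+0.0600+0.0800 = 0.2000 m
sum ≈ 0.0300+0.0075+0.2700+0.2000 ≈ 0.5075 m = S ✓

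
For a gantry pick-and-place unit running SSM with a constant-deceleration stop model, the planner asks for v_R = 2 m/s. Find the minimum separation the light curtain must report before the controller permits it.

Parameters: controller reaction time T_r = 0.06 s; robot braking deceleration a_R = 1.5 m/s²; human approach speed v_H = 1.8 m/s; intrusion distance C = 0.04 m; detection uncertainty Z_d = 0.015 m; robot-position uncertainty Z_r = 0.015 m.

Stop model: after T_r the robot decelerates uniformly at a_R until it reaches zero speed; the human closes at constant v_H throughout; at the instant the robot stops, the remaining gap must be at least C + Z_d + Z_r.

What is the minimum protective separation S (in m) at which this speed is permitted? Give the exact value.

T_s = v_R/a_R = 2/(3/2) = 1.3333 s
robot in T_r: 2.0000·0.0600 = 0.1200 m
braking distance = 2.0000²/(2·1.5000) = 1.3333 m
human closes 1.8000·1.3933 = 2.5080 m
margins: 0.0400+0.0150+0.0150 = 0.0700 m
S_min ≈ 0.1200+1.3333+2.5080+0.0700  ⇒  S_min = 6047/1500 m

S_min = 6047/1500 m = 4.0313 m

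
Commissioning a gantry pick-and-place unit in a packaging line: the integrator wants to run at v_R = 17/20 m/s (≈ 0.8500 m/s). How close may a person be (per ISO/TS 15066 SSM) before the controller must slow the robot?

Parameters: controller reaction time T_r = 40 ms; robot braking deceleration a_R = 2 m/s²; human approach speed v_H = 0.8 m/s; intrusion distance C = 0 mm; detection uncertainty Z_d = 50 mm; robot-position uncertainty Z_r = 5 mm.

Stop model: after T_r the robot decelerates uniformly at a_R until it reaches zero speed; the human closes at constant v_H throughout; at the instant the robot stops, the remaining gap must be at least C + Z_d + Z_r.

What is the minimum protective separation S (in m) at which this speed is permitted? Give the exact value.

S_min = 5133/8000 m = 0.6416 m

braking lasts T_s = (17/20)/2 = 0.4250 s
robot covers v_R·T_r = 0.8500·0.0400 = 0.0340 m before braking
robot covers 0.8500·0.4250 − ½·2.0000·0.4250² = 0.1806 m while stopping
person approaches 0.8000·(0.0400+0.4250) = 0.3720 m
C+Z_d+Z_r = 0.0000+0.0500+0.0050 = 0.0550 m
S_min ≈ 0.0340+0.1806+0.3720+0.0550  ⇒  S_min = 5133/8000 m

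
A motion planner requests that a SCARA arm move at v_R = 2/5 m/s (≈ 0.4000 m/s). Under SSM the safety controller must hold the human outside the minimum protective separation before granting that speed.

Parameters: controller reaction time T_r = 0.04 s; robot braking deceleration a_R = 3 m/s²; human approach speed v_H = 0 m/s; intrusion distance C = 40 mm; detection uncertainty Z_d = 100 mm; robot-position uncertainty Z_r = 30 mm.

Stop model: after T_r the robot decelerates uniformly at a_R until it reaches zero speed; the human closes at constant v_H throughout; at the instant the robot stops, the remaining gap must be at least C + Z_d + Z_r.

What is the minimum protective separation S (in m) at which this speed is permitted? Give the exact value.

braking lasts T_s = (2/5)/3 = 0.1333 s
robot in T_r: 0.4000·0.0400 = 0.0160 m
robot covers 0.4000·0.1333 − ½·3.0000·0.1333² = 0.0267 m while stopping
human over T_r+T_s: 0.0000·(0.0400+0.1333) = 0.0000 m
margins: 0.0400+0.1000+0.0300 = 0.1700 m
S_min ≈ 0.0160+0.0267+0.0000+0.1700  ⇒  S_min = 319/1500 m

S_min = 319/1500 m = 0.2127 m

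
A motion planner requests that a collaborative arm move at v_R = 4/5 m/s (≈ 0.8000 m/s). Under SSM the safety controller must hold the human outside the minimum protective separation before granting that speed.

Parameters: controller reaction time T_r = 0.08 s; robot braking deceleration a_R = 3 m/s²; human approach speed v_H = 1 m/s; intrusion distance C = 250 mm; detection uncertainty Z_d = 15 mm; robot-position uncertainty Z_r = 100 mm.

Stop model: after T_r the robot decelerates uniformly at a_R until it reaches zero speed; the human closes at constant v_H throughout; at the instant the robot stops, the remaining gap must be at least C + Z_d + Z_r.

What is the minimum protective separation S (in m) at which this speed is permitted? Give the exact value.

stop time T_s = (4/5)/3 = 0.2667 s
robot in T_r: 0.8000·0.0800 = 0.0640 m
braking distance = 0.8000²/(2·3.0000) = 0.1067 m
person approaches 1.0000·(0.0800+0.2667) = 0.3467 m
residual clearance needed = 0.2500+0.0150+0.1000 = 0.3650 m
S_min ≈ 0.0640+0.1067+0.3467+0.3650  ⇒  S_min = 2647/3000 m

S_min = 2647/3000 m = 0.8823 m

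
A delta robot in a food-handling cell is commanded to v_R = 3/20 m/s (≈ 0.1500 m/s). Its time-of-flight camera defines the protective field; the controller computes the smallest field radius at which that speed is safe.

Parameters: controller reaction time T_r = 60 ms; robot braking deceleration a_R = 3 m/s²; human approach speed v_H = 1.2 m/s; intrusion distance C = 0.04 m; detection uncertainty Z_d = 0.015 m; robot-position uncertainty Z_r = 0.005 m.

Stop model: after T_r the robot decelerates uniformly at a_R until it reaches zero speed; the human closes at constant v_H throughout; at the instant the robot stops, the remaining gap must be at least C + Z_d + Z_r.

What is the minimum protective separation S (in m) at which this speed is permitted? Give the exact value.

braking lasts T_s = (3/20)/3 = 0.0500 s
robot in T_r: 0.1500·0.0600 = 0.0090 m
robot under decel: 0.1500²/(2·3.0000) = 0.0037 m
human over T_r+T_s: 1.2000·(0.0600+0.0500) = 0.1320 m
C+Z_d+Z_r = 0.0400+0.0150+0.0050 = 0.0600 m
S_min ≈ 0.0090+0.0037+0.1320+0.0600  ⇒  S_min = 819/4000 m

S_min = 819/4000 m = 0.2047 m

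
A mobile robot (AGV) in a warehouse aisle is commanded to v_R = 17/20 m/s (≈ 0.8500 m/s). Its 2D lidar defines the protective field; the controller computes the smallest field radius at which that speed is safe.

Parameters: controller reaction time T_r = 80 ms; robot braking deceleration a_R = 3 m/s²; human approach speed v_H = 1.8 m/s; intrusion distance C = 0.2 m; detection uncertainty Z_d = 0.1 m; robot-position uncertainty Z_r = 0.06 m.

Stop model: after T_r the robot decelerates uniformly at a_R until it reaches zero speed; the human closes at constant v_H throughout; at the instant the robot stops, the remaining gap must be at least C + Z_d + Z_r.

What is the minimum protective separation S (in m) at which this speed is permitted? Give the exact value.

S_min = 14429/12000 m = 1.2024 m

T_s = v_R/a_R = (17/20)/3 = 0.2833 s
robot covers v_R·T_r = 0.8500·0.0800 = 0.0680 m before braking
robot covers 0.8500·0.2833 − ½·3.0000·0.2833² = 0.1204 m while stopping
human over T_r+T_s: 1.8000·(0.0800+0.2833) = 0.6540 m
residual clearance needed = 0.2000+0.1000+0.0600 = 0.3600 m
S_min ≈ 0.0680+0.1204+0.6540+0.3600  ⇒  S_min = 14429/12000 m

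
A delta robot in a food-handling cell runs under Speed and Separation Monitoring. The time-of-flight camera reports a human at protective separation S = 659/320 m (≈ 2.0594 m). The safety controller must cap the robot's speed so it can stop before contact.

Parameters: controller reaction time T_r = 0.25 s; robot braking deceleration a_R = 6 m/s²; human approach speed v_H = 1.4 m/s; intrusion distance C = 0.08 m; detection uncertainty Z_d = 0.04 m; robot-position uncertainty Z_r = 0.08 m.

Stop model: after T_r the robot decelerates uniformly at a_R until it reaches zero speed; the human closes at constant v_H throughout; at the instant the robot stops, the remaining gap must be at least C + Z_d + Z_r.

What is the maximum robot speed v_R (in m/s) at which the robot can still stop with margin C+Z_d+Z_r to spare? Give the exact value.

at the boundary: (1/12)·v² + (29/60)·v + (-483/320) = 0
  disc = (29/60)² − 4·(1/12)·(-483/320) = 10609/14400 ; √disc = 103/120
  v_R = (−(29/60) + 103/120) / (2·(1/12)) = 9/4 m/s
check:
stop time T_s = (9/4)/6 = 0.3750 s
robot in T_r: 2.2500·0.2500 = 0.5625 m
braking distance = 2.2500²/(2·6.0000) = 0.4219 m
person approaches 1.4000·(0.2500+0.3750) = 0.8750 m
margins: 0.0800+0.0400+0.0800 = 0.2000 m
sum ≈ 0.5625+0.4219+0.8750+0.2000 ≈ 2.0594 m = S ✓

v_R_max = 9/4 m/s = 2.2500 m/s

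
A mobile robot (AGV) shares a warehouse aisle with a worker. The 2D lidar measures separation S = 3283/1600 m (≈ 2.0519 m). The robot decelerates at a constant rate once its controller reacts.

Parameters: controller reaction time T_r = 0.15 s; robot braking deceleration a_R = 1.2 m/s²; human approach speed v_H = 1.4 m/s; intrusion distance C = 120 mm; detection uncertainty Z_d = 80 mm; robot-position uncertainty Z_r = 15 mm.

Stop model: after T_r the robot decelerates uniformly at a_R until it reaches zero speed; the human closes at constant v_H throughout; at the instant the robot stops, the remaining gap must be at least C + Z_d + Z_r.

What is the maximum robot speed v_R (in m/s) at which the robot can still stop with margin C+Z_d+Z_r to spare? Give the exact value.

at the boundary: (5/12)·v² + (79/60)·v + (-2603/1600) = 0
  disc = (79/60)² − 4·(5/12)·(-2603/1600) = 64009/14400 ; √disc = 253/120
  v_R = (−(79/60) + 253/120) / (2·(5/12)) = 19/20 m/s
check:
braking lasts T_s = (19/20)/(6/5) = 0.7917 s
reaction-phase robot travel = 0.9500·0.1500 = 0.1425 m
braking distance = 0.9500²/(2·1.2000) = 0.3760 m
human closes 1.4000·0.9417 = 1.3183 m
margins: 0.1200+0.0800+0.0150 = 0.2150 m
sum ≈ 0.1425+0.3760+1.3183+0.2150 ≈ 2.0519 m = S ✓

v_R_max = 19/20 m/s = 0.9500 m/s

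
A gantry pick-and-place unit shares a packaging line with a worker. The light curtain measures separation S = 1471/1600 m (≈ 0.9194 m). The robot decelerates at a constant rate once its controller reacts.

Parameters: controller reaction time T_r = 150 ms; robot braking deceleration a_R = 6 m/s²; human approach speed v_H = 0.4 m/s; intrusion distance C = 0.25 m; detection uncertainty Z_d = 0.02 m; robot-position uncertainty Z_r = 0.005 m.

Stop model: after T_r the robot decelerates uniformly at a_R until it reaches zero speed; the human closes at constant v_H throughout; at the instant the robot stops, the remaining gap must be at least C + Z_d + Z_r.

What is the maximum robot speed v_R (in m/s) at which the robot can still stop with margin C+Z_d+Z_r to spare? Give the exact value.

v_R_max = 33/20 m/s = 1.6500 m/s

quadratic (1/12)·v² + (13/60)·v + (-187/320) = 0
  disc = (13/60)² − 4·(1/12)·(-187/320) = 3481/14400 ; √disc = 59/120
  v_R = (−(13/60) + 59/120) / (2·(1/12)) = 33/20 m/s
check:
stop time T_s = (33/20)/6 = 0.2750 s
reaction-phase robot travel = 1.6500·0.1500 = 0.2475 m
robot under decel: 1.6500²/(2·6.0000) = 0.2269 m
human over T_r+T_s: 0.4000·(0.1500+0.2750) = 0.1700 m
C+Z_d+Z_r = 0.2500+0.0200+0.0050 = 0.2750 m
sum ≈ 0.2475+0.2269+0.1700+0.2750 ≈ 0.9194 m = S ✓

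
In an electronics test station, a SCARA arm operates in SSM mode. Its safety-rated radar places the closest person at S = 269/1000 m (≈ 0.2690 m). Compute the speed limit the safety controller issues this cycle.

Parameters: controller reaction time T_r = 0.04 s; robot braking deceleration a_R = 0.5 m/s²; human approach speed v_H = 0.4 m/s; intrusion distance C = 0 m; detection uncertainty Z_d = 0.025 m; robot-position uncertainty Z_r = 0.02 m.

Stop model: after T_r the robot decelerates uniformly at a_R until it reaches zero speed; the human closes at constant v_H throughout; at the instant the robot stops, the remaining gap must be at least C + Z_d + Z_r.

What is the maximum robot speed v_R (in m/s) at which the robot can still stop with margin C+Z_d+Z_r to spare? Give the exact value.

collect terms ⇒ (1)·v_R² + (21/25)·v_R + (-26/125) = 0
  disc = (21/25)² − 4·(1)·(-26/125) = 961/625 ; √disc = 31/25
  v_R = (−(21/25) + 31/25) / (2·(1)) = 1/5 m/s
check:
T_s = v_R/a_R = (1/5)/(1/2) = 0.4000 s
reaction-phase robot travel = 0.2000·0.0400 = 0.0080 m
robot under decel: 0.2000²/(2·0.5000) = 0.0400 m
human closes 0.4000·0.4400 = 0.1760 m
residual clearance needed = 0.0000+0.0250+0.0200 = 0.0450 m
sum ≈ 0.0080+0.0400+0.1760+0.0450 ≈ 0.2690 m = S ✓

v_R_max = 1/5 m/s = 0.2000 m/s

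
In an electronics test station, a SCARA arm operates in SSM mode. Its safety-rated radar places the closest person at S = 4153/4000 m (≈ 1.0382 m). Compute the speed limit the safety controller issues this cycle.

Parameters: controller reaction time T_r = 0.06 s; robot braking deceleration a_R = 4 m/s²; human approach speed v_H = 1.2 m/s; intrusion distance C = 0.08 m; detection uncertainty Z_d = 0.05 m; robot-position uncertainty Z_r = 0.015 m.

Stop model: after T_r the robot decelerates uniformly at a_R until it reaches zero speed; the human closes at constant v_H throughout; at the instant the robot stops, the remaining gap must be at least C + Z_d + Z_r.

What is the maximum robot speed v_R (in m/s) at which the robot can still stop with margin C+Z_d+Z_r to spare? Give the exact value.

v_R_max = 3/2 m/s = 1.5000 m/s

at the boundary: (1/8)·v² + (9/25)·v + (-657/800) = 0
  disc = (9/25)² − 4·(1/8)·(-657/800) = 21609/40000 ; √disc = 147/200
  v_R = (−(9/25) + 147/200) / (2·(1/8)) = 3/2 m/s
check:
braking lasts T_s = (3/2)/4 = 0.3750 s
robot in T_r: 1.5000·0.0600 = 0.0900 m
robot under decel: 1.5000²/(2·4.0000) = 0.2812 m
person approaches 1.2000·(0.0600+0.3750) = 0.5220 m
residual clearance needed = 0.0800+0.0500+0.0150 = 0.1450 m
sum ≈ 0.0900+0.2812+0.5220+0.1450 ≈ 1.0382 m = S ✓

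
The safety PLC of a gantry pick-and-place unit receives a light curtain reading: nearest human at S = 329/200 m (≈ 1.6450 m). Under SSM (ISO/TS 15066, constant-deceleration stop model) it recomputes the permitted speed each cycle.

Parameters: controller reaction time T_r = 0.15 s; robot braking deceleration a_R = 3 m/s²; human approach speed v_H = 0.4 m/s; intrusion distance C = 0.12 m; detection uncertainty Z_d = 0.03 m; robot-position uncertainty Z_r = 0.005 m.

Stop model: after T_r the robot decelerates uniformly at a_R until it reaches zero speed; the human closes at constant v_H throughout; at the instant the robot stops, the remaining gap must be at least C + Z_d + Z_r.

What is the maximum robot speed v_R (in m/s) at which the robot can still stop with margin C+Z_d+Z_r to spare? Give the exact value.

quadratic (1/6)·v² + (17/60)·v + (-143/100) = 0
  disc = (17/60)² − 4·(1/6)·(-143/100) = 3721/3600 ; √disc = 61/60
  v_R = (−(17/60) + 61/60) / (2·(1/6)) = 11/5 m/s
check:
braking lasts T_s = (11/5)/3 = 0.7333 s
robot in T_r: 2.2000·0.1500 = 0.3300 m
robot under decel: 2.2000²/(2·3.0000) = 0.8067 m
human over T_r+T_s: 0.4000·(0.1500+0.7333) = 0.3533 m
residual clearance needed = 0.1200+0.0300+0.0050 = 0.1550 m
sum ≈ 0.3300+0.8067+0.3533+0.1550 ≈ 1.6450 m = S ✓

v_R_max = 11/5 m/s = 2.2000 m/s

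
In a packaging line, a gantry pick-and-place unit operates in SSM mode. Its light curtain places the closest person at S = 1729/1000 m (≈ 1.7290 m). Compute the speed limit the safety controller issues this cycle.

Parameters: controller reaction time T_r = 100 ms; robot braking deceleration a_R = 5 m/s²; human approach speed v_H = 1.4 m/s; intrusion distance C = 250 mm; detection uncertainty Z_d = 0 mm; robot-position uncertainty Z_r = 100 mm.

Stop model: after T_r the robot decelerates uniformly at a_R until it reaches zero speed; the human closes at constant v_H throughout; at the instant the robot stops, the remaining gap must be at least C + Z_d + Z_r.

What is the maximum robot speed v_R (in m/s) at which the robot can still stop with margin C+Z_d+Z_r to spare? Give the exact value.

quadratic (1/10)·v² + (19/50)·v + (-1239/1000) = 0
  disc = (19/50)² − 4·(1/10)·(-1239/1000) = 16/25 ; √disc = 4/5
  v_R = (−(19/50) + 4/5) / (2·(1/10)) = 21/10 m/s
check:
T_s = v_R/a_R = (21/10)/5 = 0.4200 s
reaction-phase robot travel = 2.1000·0.1000 = 0.2100 m
robot under decel: 2.1000²/(2·5.0000) = 0.4410 m
human closes 1.4000·0.5200 = 0.7280 m
C+Z_d+Z_r = 0.2500+0.0000+0.1000 = 0.3500 m
sum ≈ 0.2100+0.4410+0.7280+0.3500 ≈ 1.7290 m = S ✓

v_R_max = 21/10 m/s = 2.1000 m/s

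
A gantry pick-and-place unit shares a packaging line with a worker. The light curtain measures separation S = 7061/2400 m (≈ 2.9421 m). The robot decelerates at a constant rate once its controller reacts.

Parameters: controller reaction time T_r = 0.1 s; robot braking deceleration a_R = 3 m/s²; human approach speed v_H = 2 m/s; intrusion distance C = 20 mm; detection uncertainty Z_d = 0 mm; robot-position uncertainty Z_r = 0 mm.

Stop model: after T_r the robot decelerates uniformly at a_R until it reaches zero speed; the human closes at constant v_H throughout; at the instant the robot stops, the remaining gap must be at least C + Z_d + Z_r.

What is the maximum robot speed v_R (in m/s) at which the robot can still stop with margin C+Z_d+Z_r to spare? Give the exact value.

v_R_max = 47/20 m/s = 2.3500 m/s

collect terms ⇒ (1/6)·v_R² + (23/30)·v_R + (-6533/2400) = 0
  disc = (23/30)² − 4·(1/6)·(-6533/2400) = 961/400 ; √disc = 31/20
  v_R = (−(23/30) + 31/20) / (2·(1/6)) = 47/20 m/s
check:
stop time T_s = (47/20)/3 = 0.7833 s
robot in T_r: 2.3500·0.1000 = 0.2350 m
robot covers 2.3500·0.7833 − ½·3.0000·0.7833² = 0.9204 m while stopping
human closes 2.0000·0.8833 = 1.7667 m
residual clearance needed = 0.0200+0.0000+0.0000 = 0.0200 m
sum ≈ 0.2350+0.9204+1.7667+0.0200 ≈ 2.9421 m = S ✓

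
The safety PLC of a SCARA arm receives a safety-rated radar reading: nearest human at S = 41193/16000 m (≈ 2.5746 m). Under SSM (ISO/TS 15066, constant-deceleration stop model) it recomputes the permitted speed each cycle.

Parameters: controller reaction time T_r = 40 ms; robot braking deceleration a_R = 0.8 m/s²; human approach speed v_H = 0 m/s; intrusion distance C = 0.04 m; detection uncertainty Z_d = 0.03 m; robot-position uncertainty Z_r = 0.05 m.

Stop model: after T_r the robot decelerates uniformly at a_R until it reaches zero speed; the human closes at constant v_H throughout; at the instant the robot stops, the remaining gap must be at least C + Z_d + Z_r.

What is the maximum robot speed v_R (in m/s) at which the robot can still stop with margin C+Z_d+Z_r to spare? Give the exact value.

v_R_max = 39/20 m/s = 1.9500 m/s

collect terms ⇒ (5/8)·v_R² + (1/25)·v_R + (-39273/16000) = 0
  disc = (1/25)² − 4·(5/8)·(-39273/16000) = 982081/160000 ; √disc = 991/400
  v_R = (−(1/25) + 991/400) / (2·(5/8)) = 39/20 m/s
check:
stop time T_s = (39/20)/(4/5) = 2.4375 s
robot covers v_R·T_r = 1.9500·0.0400 = 0.0780 m before braking
robot covers 1.9500·2.4375 − ½·0.8000·2.4375² = 2.3766 m while stopping
human closes 0.0000·2.4775 = 0.0000 m
residual clearance needed = 0.0400+0.0300+0.0500 = 0.1200 m
sum ≈ 0.0780+2.3766+0.0000+0.1200 ≈ 2.5746 m = S ✓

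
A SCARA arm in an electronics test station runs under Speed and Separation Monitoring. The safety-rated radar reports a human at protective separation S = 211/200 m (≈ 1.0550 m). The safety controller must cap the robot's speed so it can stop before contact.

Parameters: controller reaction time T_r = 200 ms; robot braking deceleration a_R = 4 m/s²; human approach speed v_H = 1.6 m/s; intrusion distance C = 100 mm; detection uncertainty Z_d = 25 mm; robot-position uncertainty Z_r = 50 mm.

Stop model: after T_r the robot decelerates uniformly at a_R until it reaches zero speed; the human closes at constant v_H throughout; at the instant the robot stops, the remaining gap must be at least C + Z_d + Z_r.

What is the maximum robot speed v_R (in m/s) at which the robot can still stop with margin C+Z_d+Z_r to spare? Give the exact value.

quadratic (1/8)·v² + (3/5)·v + (-14/25) = 0
  disc = (3/5)² − 4·(1/8)·(-14/25) = 16/25 ; √disc = 4/5
  v_R = (−(3/5) + 4/5) / (2·(1/8)) = 4/5 m/s
check:
T_s = v_R/a_R = (4/5)/4 = 0.2000 s
robot in T_r: 0.8000·0.2000 = 0.1600 m
robot under decel: 0.8000²/(2·4.0000) = 0.0800 m
person approaches 1.6000·(0.2000+0.2000) = 0.6400 m
margins: 0.1000+0.0250+0.0500 = 0.1750 m
sum ≈ 0.1600+0.0800+0.6400+0.1750 ≈ 1.0550 m = S ✓

v_R_max = 4/5 m/s = 0.8000 m/s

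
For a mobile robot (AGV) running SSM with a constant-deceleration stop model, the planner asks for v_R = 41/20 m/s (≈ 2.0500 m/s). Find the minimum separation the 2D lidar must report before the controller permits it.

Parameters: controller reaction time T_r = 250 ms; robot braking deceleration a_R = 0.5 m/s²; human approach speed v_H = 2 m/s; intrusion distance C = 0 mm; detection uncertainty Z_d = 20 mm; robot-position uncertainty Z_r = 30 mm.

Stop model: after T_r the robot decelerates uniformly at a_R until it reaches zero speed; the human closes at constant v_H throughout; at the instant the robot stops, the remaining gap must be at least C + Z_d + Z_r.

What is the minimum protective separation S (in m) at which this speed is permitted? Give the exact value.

S_min = 2693/200 m = 13.4650 m

T_s = v_R/a_R = (41/20)/(1/2) = 4.1000 s
robot in T_r: 2.0500·0.2500 = 0.5125 m
braking distance = 2.0500²/(2·0.5000) = 4.2025 m
person approaches 2.0000·(0.2500+4.1000) = 8.7000 m
C+Z_d+Z_r = 0.0000+0.0200+0.0300 = 0.0500 m
S_min ≈ 0.5125+4.2025+8.7000+0.0500  ⇒  S_min = 2693/200 m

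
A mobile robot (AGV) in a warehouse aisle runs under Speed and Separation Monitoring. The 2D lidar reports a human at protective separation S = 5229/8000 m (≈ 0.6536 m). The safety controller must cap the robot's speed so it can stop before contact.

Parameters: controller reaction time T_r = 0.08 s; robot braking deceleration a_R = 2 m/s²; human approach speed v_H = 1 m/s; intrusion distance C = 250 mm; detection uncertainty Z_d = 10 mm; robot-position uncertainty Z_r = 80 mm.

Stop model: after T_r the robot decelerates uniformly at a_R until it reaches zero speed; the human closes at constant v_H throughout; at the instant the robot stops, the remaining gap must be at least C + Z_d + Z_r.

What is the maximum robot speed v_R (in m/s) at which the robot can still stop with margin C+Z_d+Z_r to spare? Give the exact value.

quadratic (1/4)·v² + (29/50)·v + (-1869/8000) = 0
  disc = (29/50)² − 4·(1/4)·(-1869/8000) = 22801/40000 ; √disc = 151/200
  v_R = (−(29/50) + 151/200) / (2·(1/4)) = 7/20 m/s
check:
stop time T_s = (7/20)/2 = 0.1750 s
robot covers v_R·T_r = 0.3500·0.0800 = 0.0280 m before braking
robot under decel: 0.3500²/(2·2.0000) = 0.0306 m
person approaches 1.0000·(0.0800+0.1750) = 0.2550 m
residual clearance needed = 0.2500+0.0100+0.0800 = 0.3400 m
sum ≈ 0.0280+0.0306+0.2550+0.3400 ≈ 0.6536 m = S ✓

v_R_max = 7/20 m/s = 0.3500 m/s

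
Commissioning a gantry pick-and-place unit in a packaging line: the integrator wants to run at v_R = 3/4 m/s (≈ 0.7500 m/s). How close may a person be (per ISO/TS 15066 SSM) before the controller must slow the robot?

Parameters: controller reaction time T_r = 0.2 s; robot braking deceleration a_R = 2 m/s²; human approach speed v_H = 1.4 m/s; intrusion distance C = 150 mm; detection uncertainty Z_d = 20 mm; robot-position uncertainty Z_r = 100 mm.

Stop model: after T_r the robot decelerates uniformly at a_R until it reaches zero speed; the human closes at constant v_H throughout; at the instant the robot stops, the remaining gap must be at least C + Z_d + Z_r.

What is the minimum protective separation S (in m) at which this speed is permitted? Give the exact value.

S_min = 437/320 m = 1.3656 m

stop time T_s = (3/4)/2 = 0.3750 s
reaction-phase robot travel = 0.7500·0.2000 = 0.1500 m
robot covers 0.7500·0.3750 − ½·2.0000·0.3750² = 0.1406 m while stopping
person approaches 1.4000·(0.2000+0.3750) = 0.8050 m
residual clearance needed = 0.1500+0.0200+0.1000 = 0.2700 m
S_min ≈ 0.1500+0.1406+0.8050+0.2700  ⇒  S_min = 437/320 m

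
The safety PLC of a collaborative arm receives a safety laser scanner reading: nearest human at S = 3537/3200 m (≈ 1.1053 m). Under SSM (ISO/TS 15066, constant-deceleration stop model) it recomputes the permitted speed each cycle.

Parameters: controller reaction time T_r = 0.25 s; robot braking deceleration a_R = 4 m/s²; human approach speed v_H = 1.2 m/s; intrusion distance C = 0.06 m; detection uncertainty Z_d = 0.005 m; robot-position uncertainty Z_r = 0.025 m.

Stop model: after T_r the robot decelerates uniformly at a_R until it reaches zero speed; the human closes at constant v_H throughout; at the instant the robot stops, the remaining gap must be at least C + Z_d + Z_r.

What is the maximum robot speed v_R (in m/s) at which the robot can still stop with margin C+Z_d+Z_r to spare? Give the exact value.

collect terms ⇒ (1/8)·v_R² + (11/20)·v_R + (-2289/3200) = 0
  disc = (11/20)² − 4·(1/8)·(-2289/3200) = 169/256 ; √disc = 13/16
  v_R = (−(11/20) + 13/16) / (2·(1/8)) = 21/20 m/s
check:
T_s = v_R/a_R = (21/20)/4 = 0.2625 s
robot covers v_R·T_r = 1.0500·0.2500 = 0.2625 m before braking
braking distance = 1.0500²/(2·4.0000) = 0.1378 m
human closes 1.2000·0.5125 = 0.6150 m
residual clearance needed = 0.0600+0.0050+0.0250 = 0.0900 m
sum ≈ 0.2625+0.1378+0.6150+0.0900 ≈ 1.1053 m = S ✓

v_R_max = 21/20 m/s = 1.0500 m/s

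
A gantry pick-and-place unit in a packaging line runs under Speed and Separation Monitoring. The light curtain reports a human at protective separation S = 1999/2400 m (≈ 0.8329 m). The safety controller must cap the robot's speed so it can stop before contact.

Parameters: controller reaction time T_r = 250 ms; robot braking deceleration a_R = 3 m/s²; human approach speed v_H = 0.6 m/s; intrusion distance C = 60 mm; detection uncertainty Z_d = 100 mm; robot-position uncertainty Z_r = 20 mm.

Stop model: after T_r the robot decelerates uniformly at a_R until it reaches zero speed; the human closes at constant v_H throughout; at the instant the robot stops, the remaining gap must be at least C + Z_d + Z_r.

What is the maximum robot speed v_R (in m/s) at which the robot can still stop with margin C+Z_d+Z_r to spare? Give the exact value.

quadratic (1/6)·v² + (9/20)·v + (-1207/2400) = 0
  disc = (9/20)² − 4·(1/6)·(-1207/2400) = 121/225 ; √disc = 11/15
  v_R = (−(9/20) + 11/15) / (2·(1/6)) = 17/20 m/s
check:
T_s = v_R/a_R = (17/20)/3 = 0.2833 s
robot covers v_R·T_r = 0.8500·0.2500 = 0.2125 m before braking
robot under decel: 0.8500²/(2·3.0000) = 0.1204 m
human over T_r+T_s: 0.6000·(0.2500+0.2833) = 0.3200 m
residual clearance needed = 0.0600+0.1000+0.0200 = 0.1800 m
sum ≈ 0.2125+0.1204+0.3200+0.1800 ≈ 0.8329 m = S ✓

v_R_max = 17/20 m/s = 0.8500 m/s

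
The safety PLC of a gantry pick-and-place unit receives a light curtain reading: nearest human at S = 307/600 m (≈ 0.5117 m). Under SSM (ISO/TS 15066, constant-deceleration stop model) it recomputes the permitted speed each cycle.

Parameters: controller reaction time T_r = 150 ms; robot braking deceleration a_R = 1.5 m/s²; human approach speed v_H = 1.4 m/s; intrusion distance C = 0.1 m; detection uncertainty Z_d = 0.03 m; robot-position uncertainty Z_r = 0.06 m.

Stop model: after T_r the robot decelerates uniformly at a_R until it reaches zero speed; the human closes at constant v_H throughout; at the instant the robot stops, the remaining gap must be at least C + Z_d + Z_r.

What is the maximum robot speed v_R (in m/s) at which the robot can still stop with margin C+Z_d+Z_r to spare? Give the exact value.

at the boundary: (1/3)·v² + (13/12)·v + (-67/600) = 0
  disc = (13/12)² − 4·(1/3)·(-67/600) = 529/400 ; √disc = 23/20
  v_R = (−(13/12) + 23/20) / (2·(1/3)) = 1/10 m/s
check:
T_s = v_R/a_R = (1/10)/(3/2) = 0.0667 s
robot covers v_R·T_r = 0.1000·0.1500 = 0.0150 m before braking
robot under decel: 0.1000²/(2·1.5000) = 0.0033 m
person approaches 1.4000·(0.1500+0.0667) = 0.3033 m
residual clearance needed = 0.1000+0.0300+0.0600 = 0.1900 m
sum ≈ 0.0150+0.0033+0.3033+0.1900 ≈ 0.5117 m = S ✓

v_R_max = 1/10 m/s = 0.1000 m/s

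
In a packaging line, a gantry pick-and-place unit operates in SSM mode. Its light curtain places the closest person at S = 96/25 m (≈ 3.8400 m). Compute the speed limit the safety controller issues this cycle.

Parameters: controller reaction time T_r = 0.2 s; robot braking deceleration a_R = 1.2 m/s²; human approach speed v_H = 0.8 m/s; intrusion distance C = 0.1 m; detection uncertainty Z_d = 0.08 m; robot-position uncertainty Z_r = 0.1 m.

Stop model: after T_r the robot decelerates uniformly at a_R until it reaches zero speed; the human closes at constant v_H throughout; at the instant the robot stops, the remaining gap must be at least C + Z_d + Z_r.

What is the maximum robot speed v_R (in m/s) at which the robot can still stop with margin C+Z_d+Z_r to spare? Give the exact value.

v_R_max = 2 m/s = 2.0000 m/s

collect terms ⇒ (5/12)·v_R² + (13/15)·v_R + (-17/5) = 0
  disc = (13/15)² − 4·(5/12)·(-17/5) = 1444/225 ; √disc = 38/15
  v_R = (−(13/15) + 38/15) / (2·(5/12)) = 2 m/s
check:
T_s = v_R/a_R = 2/(6/5) = 1.6667 s
robot in T_r: 2.0000·0.2000 = 0.4000 m
robot covers 2.0000·1.6667 − ½·1.2000·1.6667² = 1.6667 m while stopping
person approaches 0.8000·(0.2000+1.6667) = 1.4933 m
residual clearance needed = 0.1000+0.0800+0.1000 = 0.2800 m
sum ≈ 0.4000+1.6667+1.4933+0.2800 ≈ 3.8400 m = S ✓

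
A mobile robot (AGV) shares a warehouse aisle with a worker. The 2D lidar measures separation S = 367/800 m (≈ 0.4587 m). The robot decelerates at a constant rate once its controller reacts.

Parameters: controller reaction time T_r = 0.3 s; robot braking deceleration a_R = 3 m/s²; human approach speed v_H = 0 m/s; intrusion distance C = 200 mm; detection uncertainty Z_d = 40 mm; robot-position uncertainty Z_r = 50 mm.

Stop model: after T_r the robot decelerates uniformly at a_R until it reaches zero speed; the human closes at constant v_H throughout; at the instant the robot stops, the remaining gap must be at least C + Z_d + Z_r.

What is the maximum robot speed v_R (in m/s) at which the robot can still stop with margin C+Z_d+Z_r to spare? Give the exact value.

collect terms ⇒ (1/6)·v_R² + (3/10)·v_R + (-27/160) = 0
  disc = (3/10)² − 4·(1/6)·(-27/160) = 81/400 ; √disc = 9/20
  v_R = (−(3/10) + 9/20) / (2·(1/6)) = 9/20 m/s
check:
braking lasts T_s = (9/20)/3 = 0.1500 s
robot in T_r: 0.4500·0.3000 = 0.1350 m
robot under decel: 0.4500²/(2·3.0000) = 0.0338 m
human over T_r+T_s: 0.0000·(0.3000+0.1500) = 0.0000 m
margins: 0.2000+0.0400+0.0500 = 0.2900 m
sum ≈ 0.1350+0.0338+0.0000+0.2900 ≈ 0.4587 m = S ✓

v_R_max = 9/20 m/s = 0.4500 m/s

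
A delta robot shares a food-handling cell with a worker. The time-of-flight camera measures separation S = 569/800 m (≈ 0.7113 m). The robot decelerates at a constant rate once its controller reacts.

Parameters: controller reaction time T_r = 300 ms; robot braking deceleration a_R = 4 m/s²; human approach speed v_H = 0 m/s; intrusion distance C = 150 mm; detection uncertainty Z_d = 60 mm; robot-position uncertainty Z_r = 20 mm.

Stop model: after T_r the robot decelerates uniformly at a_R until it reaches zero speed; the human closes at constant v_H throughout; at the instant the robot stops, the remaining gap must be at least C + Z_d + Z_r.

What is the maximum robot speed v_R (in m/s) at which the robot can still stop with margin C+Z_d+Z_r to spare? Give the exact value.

v_R_max = 11/10 m/s = 1.1000 m/s

collect terms ⇒ (1/8)·v_R² + (3/10)·v_R + (-77/160) = 0
  disc = (3/10)² − 4·(1/8)·(-77/160) = 529/1600 ; √disc = 23/40
  v_R = (−(3/10) + 23/40) / (2·(1/8)) = 11/10 m/s
check:
T_s = v_R/a_R = (11/10)/4 = 0.2750 s
robot covers v_R·T_r = 1.1000·0.3000 = 0.3300 m before braking
braking distance = 1.1000²/(2·4.0000) = 0.1512 m
person approaches 0.0000·(0.3000+0.2750) = 0.0000 m
C+Z_d+Z_r = 0.1500+0.0600+0.0200 = 0.2300 m
sum ≈ 0.3300+0.1512+0.0000+0.2300 ≈ 0.7113 m = S ✓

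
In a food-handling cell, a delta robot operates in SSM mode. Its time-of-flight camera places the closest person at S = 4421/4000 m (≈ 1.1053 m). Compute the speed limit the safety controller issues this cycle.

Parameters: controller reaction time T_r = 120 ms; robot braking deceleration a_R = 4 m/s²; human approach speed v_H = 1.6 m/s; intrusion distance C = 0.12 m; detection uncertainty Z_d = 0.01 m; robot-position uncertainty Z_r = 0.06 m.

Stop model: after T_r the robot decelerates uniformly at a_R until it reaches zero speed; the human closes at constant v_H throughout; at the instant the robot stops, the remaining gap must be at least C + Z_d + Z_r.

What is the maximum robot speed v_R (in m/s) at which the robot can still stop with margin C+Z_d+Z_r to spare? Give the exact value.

at the boundary: (1/8)·v² + (13/25)·v + (-2893/4000) = 0
  disc = (13/25)² − 4·(1/8)·(-2893/4000) = 25281/40000 ; √disc = 159/200
  v_R = (−(13/25) + 159/200) / (2·(1/8)) = 11/10 m/s
check:
T_s = v_R/a_R = (11/10)/4 = 0.2750 s
robot covers v_R·T_r = 1.1000·0.1200 = 0.1320 m before braking
robot covers 1.1000·0.2750 − ½·4.0000·0.2750² = 0.1512 m while stopping
human closes 1.6000·0.3950 = 0.6320 m
residual clearance needed = 0.1200+0.0100+0.0600 = 0.1900 m
sum ≈ 0.1320+0.1512+0.6320+0.1900 ≈ 1.1053 m = S ✓

v_R_max = 11/10 m/s = 1.1000 m/s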